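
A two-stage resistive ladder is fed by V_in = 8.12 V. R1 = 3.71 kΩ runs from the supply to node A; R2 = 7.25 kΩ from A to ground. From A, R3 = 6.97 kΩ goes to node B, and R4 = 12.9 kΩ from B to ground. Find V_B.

V_B ≈ 3.10 V

Node A sees R2 in parallel with the series input of stage 2, R3 + R4 = 19.87 kΩ.
R2 ‖ (R3+R4) = 5.312 kΩ.
So V_A = 8.12 × 0.5888 = 4.781 V.
V_B = V_A × 0.6492 = 3.104 V.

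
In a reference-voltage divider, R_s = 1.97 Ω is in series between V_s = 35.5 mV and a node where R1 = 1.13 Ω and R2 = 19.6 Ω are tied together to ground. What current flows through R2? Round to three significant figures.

Equivalent of the parallel group: R_p = 1.068 Ω.
V_A = 35.5 × 1.068/3.038 = 12.48 mV.
Branch current I = V_A/R2 = 12.48/19.6 = 0.6369 mA.

I ≈ 0.637 mA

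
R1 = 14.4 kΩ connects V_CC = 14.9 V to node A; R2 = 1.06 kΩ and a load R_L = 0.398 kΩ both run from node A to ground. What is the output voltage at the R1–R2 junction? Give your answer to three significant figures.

R2 ‖ R_L = (1.06 × 0.398)/(1.06 + 0.398) = 0.2894 kΩ.
Now apply the divider: V_out = 14.9 × 0.01970 = 0.2935 V.
(Unloaded it would be 1.02 V; the load pulls it down.)

V_out ≈ 0.294 V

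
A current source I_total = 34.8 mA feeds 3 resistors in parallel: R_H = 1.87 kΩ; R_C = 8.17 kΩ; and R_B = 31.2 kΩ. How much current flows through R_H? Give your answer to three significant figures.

Conductances: ΣG = 1/1.87 + 1/8.17 + 1/31.2 = 0.6892 (1/kΩ).
R_H takes the fraction G_k/ΣG = 0.5348/0.6892 = 0.7759, so I = 34.8 × 0.7759 = 27.00 mA.

I ≈ 27.0 mA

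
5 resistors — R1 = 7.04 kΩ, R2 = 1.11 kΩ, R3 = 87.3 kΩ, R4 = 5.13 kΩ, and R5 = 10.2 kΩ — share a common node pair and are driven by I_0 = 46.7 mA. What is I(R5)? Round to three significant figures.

I ≈ 3.40 mA

Conductances: ΣG = 1/7.04 + 1/1.11 + 1/87.3 + 1/5.13 + 1/10.2 = 1.347 (1/kΩ).
By the current-divider rule, I = I_0 · G_k/ΣG = 46.7 × 0.07276 = 3.398 mA.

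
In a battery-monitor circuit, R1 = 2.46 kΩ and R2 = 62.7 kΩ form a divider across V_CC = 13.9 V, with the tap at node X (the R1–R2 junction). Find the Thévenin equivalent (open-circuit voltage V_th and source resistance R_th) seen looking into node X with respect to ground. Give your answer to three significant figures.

V_th is the unloaded tap voltage: V_CC · R2/(R1+R2) = 13.9 × 0.9622 = 13.38 V.
With V_CC suppressed (replaced by a short), R_th = R1 ‖ R2 = (2.460 × 62.7)/(2.460 + 62.7) = 2.367 kΩ.

V_th ≈ 13.4 V, R_th ≈ 2.37 kΩ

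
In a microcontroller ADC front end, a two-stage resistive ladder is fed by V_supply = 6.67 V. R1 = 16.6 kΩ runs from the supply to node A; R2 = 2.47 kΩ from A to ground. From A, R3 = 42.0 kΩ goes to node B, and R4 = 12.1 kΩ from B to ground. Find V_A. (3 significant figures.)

V_A ≈ 0.831 V

Node A sees R2 in parallel with the series input of stage 2, R3 + R4 = 54.10 kΩ.
R2 ‖ (R3+R4) = 2.362 kΩ.
First divider: V_A = V_supply · 2.362/(16.6 + 2.362) = 0.8309 V.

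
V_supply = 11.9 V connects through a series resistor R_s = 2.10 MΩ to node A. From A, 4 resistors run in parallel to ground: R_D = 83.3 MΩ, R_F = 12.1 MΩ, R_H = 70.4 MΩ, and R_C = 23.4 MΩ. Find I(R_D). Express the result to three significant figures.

Parallel bank: R_p = 1/(1/83.3 + 1/12.1 + 1/70.4 + 1/23.4) = 6.597 MΩ.
V_A by voltage divider: V_A = 11.9 × 6.597/(2.10 + 6.597) = 9.027 V.
I(R_D) = V_A / R_D = 9.027/83.3 = 0.1084 µA.

I ≈ 0.108 µA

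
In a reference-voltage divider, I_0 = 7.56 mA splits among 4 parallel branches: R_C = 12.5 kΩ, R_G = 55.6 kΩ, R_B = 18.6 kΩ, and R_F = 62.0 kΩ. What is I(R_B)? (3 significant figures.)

I ≈ 2.42 mA

ΣG = 1/12.5 + 1/55.6 + 1/18.6 + 1/62.0 = 0.1679.
By the current-divider rule, I = I_0 · G_k/ΣG = 7.56 × 0.3203 = 2.421 mA.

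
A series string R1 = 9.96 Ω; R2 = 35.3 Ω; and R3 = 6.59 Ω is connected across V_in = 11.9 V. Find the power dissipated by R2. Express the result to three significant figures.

The common current is I = 11.9/51.85 = 0.2295 A.
P(R2) = I²·R2 = (0.2295)² × 35.3 = 1.859 W.

P ≈ 1.86 W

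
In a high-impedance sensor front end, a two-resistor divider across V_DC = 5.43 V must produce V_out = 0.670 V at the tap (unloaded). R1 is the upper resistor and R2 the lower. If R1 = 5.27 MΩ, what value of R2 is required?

V_out/V_DC = R2/(R1+R2) = 0.1234.
R2 = R1 · 0.1234/(1 − 0.1234) = 0.7418 MΩ.

R2 ≈ 0.742 MΩ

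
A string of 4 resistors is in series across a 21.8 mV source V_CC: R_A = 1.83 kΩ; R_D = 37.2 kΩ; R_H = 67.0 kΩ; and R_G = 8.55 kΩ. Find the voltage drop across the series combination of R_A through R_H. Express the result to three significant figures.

Series total: ΣR = 1.83 + 37.2 + 67.0 + 8.55 = 114.6 kΩ.
R_{R_A..R_H} = 1.83 + 37.2 + 67.0 = 106.0 kΩ.
Voltage divider: V = V_CC · (106.0 / 114.6) = 21.8 × 0.9254 = 20.17 mV.

V ≈ 20.2 mV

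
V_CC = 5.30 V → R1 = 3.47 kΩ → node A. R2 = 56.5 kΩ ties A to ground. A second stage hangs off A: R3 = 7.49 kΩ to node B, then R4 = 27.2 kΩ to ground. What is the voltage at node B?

V_B ≈ 3.58 V

The second stage (R3 + R4 = 34.69 kΩ) loads node A in parallel with R2.
R2 ‖ (R3+R4) = 21.49 kΩ.
So V_A = 5.30 × 0.8610 = 4.563 V.
V_B = V_A × 0.7841 = 3.578 V.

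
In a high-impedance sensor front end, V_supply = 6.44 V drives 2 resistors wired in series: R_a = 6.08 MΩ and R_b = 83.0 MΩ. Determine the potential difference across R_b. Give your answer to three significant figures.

Series total: ΣR = 6.08 + 83.0 = 89.08 MΩ.
Voltage divider: V = V_supply · (83.00 / 89.08) = 6.44 × 0.9317 = 6.000 V.

V ≈ 6.00 V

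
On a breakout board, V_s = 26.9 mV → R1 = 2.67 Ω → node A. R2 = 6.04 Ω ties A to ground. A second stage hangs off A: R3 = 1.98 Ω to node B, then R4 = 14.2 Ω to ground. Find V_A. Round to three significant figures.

The second stage (R3 + R4 = 16.18 Ω) loads node A in parallel with R2.
Effective lower resistance at A: R2 ‖ 16.18 = 4.398 Ω.
So V_A = 26.9 × 0.6222 = 16.74 mV.

V_A ≈ 16.7 mV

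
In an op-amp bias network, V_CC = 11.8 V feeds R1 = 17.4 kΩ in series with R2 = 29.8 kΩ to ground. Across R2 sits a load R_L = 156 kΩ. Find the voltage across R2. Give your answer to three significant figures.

R2 ‖ R_L = (29.8 × 156)/(29.8 + 156) = 25.02 kΩ.
Then V_out = V_CC · R2'/(R1 + R2') = 11.8 × 25.02/42.42 = 6.960 V.
(Unloaded it would be 7.45 V; the load pulls it down.)

V_out ≈ 6.96 V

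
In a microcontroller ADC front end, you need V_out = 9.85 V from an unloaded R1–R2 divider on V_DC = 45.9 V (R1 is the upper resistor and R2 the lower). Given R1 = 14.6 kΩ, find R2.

The divider ratio is R2/(R1+R2) = 9.85/45.9 = 0.2146.
Rearranging, R2 = R1·k/(1−k) = 14.6 × 0.2732 = 3.989 kΩ.

R2 ≈ 3.99 kΩ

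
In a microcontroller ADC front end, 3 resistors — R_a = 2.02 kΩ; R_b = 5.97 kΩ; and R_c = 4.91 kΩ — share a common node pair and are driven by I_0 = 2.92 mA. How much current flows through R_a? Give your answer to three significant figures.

ΣG = 1/2.02 + 1/5.97 + 1/4.91 = 0.8662.
By the current-divider rule, I = I_0 · G_k/ΣG = 2.92 × 0.5715 = 1.669 mA.

I ≈ 1.67 mA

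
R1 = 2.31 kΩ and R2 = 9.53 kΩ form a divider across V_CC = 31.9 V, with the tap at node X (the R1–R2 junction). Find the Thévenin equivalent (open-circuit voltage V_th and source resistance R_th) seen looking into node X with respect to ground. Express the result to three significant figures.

With X open, the divider is unloaded: V_th = 31.9 × 9.53/11.84 = 25.68 V.
Looking into X with the source shorted: R_th = R1·R2/(R1+R2) = 2.310 × 9.53/11.84 = 1.859 kΩ.

V_th ≈ 25.7 V, R_th ≈ 1.86 kΩ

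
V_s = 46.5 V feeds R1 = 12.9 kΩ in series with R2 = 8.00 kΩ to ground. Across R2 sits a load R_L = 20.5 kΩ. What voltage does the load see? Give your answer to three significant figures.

First combine the lower leg with the load: R2 ‖ R_L = 5.754 kΩ.
Now apply the divider: V_out = 46.5 × 0.3085 = 14.34 V.

V_out ≈ 14.3 V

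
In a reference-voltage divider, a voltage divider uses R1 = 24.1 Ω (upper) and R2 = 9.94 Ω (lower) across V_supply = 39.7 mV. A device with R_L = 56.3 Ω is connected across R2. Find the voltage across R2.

The load sits in parallel with R2, giving an effective lower resistance R2' = R2·R_L/(R2+R_L) = 8.448 Ω.
Then V_out = V_supply · R2'/(R1 + R2') = 39.7 × 8.448/32.55 = 10.30 mV.

V_out ≈ 10.3 mV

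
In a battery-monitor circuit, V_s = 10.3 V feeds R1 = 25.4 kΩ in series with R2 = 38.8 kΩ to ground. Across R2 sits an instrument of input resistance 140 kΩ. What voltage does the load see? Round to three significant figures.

V_out ≈ 5.61 V

First combine the lower leg with the load: R2 ‖ R_L = 30.38 kΩ.
Then V_out = V_s · R2'/(R1 + R2') = 10.3 × 30.38/55.78 = 5.610 V.
(Unloaded it would be 6.22 V; the load pulls it down.)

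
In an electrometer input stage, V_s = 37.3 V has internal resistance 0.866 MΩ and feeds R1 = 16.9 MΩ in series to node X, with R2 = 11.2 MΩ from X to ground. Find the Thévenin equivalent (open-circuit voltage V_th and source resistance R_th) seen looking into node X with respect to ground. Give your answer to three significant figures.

V_th ≈ 14.4 V, R_th ≈ 6.87 MΩ

R1' = 0.866 + 16.9 = 17.77 MΩ (source resistance + R1).
V_th is the unloaded tap voltage: V_s · R2/(R1'+R2) = 37.3 × 0.3867 = 14.42 V.
With V_s suppressed (replaced by a short), R_th = R1' ‖ R2 = (17.77 × 11.2)/(17.77 + 11.2) = 6.869 MΩ.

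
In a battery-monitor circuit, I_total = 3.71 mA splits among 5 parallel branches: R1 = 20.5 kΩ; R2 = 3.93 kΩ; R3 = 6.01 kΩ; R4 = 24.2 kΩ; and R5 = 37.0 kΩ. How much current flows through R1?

I ≈ 0.336 mA

Conductances: ΣG = 1/20.5 + 1/3.93 + 1/6.01 + 1/24.2 + 1/37.0 = 0.5380 (1/kΩ).
Current divider: I(R1) = I_total · G_k/ΣG = 3.71 × (0.04878/0.5380) = 3.71 × 0.09067 = 0.3364 mA.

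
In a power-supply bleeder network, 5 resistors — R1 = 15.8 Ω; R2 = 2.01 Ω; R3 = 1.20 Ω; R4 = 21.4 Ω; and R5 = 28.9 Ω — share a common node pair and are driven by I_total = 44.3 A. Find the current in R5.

I ≈ 1.04 A

ΣG = 1/15.8 + 1/2.01 + 1/1.20 + 1/21.4 + 1/28.9 = 1.475.
Current divider: I(R5) = I_total · G_k/ΣG = 44.3 × (0.03460/1.475) = 44.3 × 0.02345 = 1.039 A.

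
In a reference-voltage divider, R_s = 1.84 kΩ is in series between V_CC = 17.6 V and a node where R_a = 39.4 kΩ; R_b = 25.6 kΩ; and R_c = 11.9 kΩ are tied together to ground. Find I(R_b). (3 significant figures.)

I ≈ 0.540 mA

Equivalent of the parallel group: R_p = 6.735 kΩ.
V_A by voltage divider: V_A = 17.6 × 6.735/(1.84 + 6.735) = 13.82 V.
I(R_b) = V_A / R_b = 13.82/25.6 = 0.5400 mA.
(Equivalently: I_total = 2.052 mA, then current-divider fraction G_k/ΣG = 0.2631.)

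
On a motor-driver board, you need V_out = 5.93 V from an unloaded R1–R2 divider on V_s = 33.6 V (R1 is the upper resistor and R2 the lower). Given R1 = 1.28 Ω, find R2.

R2 ≈ 0.274 Ω

The divider ratio is R2/(R1+R2) = 5.93/33.6 = 0.1765.
So R2 = R1 · V_out/(V_s − V_out) = 1.28 × 5.93/(33.6 − 5.93) = 1.28 × 0.2143 = 0.2743 Ω.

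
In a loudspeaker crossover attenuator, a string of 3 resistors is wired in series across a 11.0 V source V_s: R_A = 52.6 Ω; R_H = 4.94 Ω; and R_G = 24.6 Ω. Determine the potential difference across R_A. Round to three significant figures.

Total series resistance ΣR = 52.6 + 4.94 + 24.6 = 82.14 Ω.
V = V_s · R/ΣR = 11.0 × 0.6404 = 7.044 V.

V ≈ 7.04 V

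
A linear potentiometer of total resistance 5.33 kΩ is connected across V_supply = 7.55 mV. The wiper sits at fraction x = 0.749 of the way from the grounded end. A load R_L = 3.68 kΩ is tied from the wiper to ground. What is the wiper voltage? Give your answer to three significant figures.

V_out ≈ 4.44 mV

The pot divides into 1.338 kΩ above the wiper and 3.992 kΩ below.
R_L loads the lower segment: effective lower R = 1.915 kΩ.
Loaded-divider output: V_out = 7.55 × 0.5887 = 4.445 mV.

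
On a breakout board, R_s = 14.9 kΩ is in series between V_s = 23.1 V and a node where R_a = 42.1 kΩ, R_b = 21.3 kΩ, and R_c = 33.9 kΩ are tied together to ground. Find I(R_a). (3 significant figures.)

Equivalent of the parallel group: R_p = 9.980 kΩ.
V_A = 23.1 × 9.980/24.88 = 9.266 V.
Branch current I = V_A/R_a = 9.266/42.1 = 0.2201 mA.

I ≈ 0.220 mA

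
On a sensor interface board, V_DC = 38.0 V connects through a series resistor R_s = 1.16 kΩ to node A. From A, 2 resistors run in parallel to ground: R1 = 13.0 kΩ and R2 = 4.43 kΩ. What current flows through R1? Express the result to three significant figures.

I ≈ 2.16 mA

Combine the parallel branches: R_p = (1/13.0 + 1/4.43)⁻¹ = 3.304 kΩ.
V_A = 38.0 × 3.304/4.464 = 28.13 V.
Branch current I = V_A/R1 = 28.13/13.0 = 2.164 mA.
(Check via current divider: I_total = 8.512 mA; share G_k/ΣG = 0.2542 → same result.)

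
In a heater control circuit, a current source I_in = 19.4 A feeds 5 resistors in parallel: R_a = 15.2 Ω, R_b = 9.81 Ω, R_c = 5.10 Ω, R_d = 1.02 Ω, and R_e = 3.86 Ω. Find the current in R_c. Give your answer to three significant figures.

I ≈ 2.37 A

ΣG = 1/15.2 + 1/9.81 + 1/5.10 + 1/1.02 + 1/3.86 = 1.603.
R_c takes the fraction G_k/ΣG = 0.1961/1.603 = 0.1223, so I = 19.4 × 0.1223 = 2.373 A.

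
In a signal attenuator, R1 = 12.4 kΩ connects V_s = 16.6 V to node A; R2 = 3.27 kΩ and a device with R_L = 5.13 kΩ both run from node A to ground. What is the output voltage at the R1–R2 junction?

The load sits in parallel with R2, giving an effective lower resistance R2' = R2·R_L/(R2+R_L) = 1.997 kΩ.
Now apply the divider: V_out = 16.6 × 0.1387 = 2.303 V.
(Unloaded it would be 3.46 V; the load pulls it down.)

V_out ≈ 2.30 V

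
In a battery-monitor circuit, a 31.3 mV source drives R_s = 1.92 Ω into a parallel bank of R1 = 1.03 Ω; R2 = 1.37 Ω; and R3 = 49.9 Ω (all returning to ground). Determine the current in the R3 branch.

Equivalent of the parallel group: R_p = 0.5811 Ω.
V_A = 31.3 × 0.5811/2.501 = 7.272 mV.
I(R3) = V_A / R3 = 7.272/49.9 = 0.1457 mA.
(Equivalently: I_total = 12.51 mA, then current-divider fraction G_k/ΣG = 0.01165.)

I ≈ 0.146 mA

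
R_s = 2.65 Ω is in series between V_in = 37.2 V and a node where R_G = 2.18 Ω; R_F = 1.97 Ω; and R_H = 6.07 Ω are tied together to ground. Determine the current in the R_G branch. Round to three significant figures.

Combine the parallel branches: R_p = (1/2.18 + 1/1.97 + 1/6.07)⁻¹ = 0.8841 Ω.
Node voltage V_A = V_in · R_p/(R_s + R_p) = 37.2 × 0.2502 = 9.306 V.
Branch current I = V_A/R_G = 9.306/2.18 = 4.269 A.

I ≈ 4.27 A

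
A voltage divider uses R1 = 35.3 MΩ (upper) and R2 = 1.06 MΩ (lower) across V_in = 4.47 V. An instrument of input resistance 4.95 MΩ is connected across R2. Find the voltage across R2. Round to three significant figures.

First combine the lower leg with the load: R2 ‖ R_L = 0.8730 MΩ.
Now apply the divider: V_out = 4.47 × 0.02414 = 0.1079 V.

V_out ≈ 0.108 V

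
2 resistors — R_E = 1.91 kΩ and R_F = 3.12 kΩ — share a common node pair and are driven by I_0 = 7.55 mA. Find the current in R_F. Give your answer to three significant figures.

I ≈ 2.87 mA

Two-branch current divider: I_k = I_0 · R_other/(R_1 + R_2).
I(R_F) = 7.55 × 1.91/(1.91 + 3.12) = 7.55 × 0.3797 = 2.867 mA.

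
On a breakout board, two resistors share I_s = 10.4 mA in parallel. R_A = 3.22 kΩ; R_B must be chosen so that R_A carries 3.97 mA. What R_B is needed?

In a two-way split, I_A/I_s = R_B/(R_A + R_B).
3.97/10.4 = R_B/(R_A + R_B) → R_B = R_A · (0.3817)/(1 − 0.3817) = 3.22 × 0.6174 = 1.988 kΩ.

R_B ≈ 1.99 kΩ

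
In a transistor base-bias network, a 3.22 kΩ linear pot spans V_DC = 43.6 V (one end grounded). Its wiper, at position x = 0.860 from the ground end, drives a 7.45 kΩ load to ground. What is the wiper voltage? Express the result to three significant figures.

V_out ≈ 35.6 V

Split the track: R_lower = x·R_p = 2.769 kΩ, R_upper = (1−x)·R_p = 0.4508 kΩ.
R_L loads the lower segment: effective lower R = 2.019 kΩ.
Then V_out = V_DC · 2.019/(0.4508 + 2.019) = 35.64 V.
(Unloaded: V_out = x·V_DC = 37.5 V.)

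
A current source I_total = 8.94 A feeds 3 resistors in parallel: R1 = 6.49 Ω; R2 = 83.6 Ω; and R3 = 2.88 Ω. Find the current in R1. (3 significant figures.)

Conductances: ΣG = 1/6.49 + 1/83.6 + 1/2.88 = 0.5133 (1/Ω).
By the current-divider rule, I = I_total · G_k/ΣG = 8.94 × 0.3002 = 2.684 A.

I ≈ 2.68 A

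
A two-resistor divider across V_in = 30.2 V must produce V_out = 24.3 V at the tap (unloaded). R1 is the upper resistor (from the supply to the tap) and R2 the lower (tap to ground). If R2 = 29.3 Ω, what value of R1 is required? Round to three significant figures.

V_out/V_in = R2/(R1+R2) = 0.8046.
R1 = R2·(1/k − 1) = 29.3 × 0.2428 = 7.114 Ω.

R1 ≈ 7.11 Ω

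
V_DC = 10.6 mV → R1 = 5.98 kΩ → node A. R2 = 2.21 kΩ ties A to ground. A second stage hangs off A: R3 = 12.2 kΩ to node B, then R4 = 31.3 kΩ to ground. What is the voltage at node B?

The second stage (R3 + R4 = 43.50 kΩ) loads node A in parallel with R2.
R2 ‖ (R3+R4) = 2.103 kΩ.
V_A = 10.6 × 2.103/(5.98 + 2.103) = 2.758 mV.
V_B = V_A × 0.7195 = 1.984 mV.

V_B ≈ 1.98 mV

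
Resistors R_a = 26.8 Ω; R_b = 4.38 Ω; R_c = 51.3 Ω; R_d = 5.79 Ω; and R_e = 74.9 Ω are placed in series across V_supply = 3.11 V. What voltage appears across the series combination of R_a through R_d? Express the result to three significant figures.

Total series resistance ΣR = 26.8 + 4.38 + 51.3 + 5.79 + 74.9 = 163.2 Ω.
R_{R_a..R_d} = 26.8 + 4.38 + 51.3 + 5.79 = 88.27 Ω.
Voltage divider: V = V_supply · (88.27 / 163.2) = 3.11 × 0.5410 = 1.682 V.

V ≈ 1.68 V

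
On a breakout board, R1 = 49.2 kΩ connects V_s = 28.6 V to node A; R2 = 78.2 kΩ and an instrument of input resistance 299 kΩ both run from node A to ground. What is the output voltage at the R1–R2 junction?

R2 ‖ R_L = (78.2 × 299)/(78.2 + 299) = 61.99 kΩ.
Now apply the divider: V_out = 28.6 × 0.5575 = 15.94 V.
(Unloaded it would be 17.6 V; the load pulls it down.)

V_out ≈ 15.9 V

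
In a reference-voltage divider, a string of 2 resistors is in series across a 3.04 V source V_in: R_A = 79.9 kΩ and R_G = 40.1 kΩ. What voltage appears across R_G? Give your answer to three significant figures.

V ≈ 1.02 V

ΣR = 79.9 + 40.1 = 120.0 kΩ.
By the voltage-divider rule, V = 3.04 × 40.10/120.0 = 1.016 V.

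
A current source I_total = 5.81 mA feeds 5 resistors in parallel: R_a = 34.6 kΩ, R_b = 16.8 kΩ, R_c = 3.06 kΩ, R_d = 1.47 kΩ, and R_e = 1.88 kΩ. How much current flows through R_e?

ΣG = 1/34.6 + 1/16.8 + 1/3.06 + 1/1.47 + 1/1.88 = 1.627.
R_e takes the fraction G_k/ΣG = 0.5319/1.627 = 0.3268, so I = 5.81 × 0.3268 = 1.899 mA.

I ≈ 1.90 mA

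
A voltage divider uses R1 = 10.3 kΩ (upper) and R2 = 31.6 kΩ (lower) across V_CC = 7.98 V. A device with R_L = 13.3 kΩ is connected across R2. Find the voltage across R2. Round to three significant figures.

V_out ≈ 3.80 V

R2 ‖ R_L = (31.6 × 13.3)/(31.6 + 13.3) = 9.360 kΩ.
Now apply the divider: V_out = 7.98 × 0.4761 = 3.799 V.
(Unloaded it would be 6.02 V; the load pulls it down.)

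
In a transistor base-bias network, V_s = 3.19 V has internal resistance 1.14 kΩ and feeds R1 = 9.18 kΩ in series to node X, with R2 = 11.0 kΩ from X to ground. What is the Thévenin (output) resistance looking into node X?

R_th ≈ 5.32 kΩ

R1' = 1.14 + 9.18 = 10.32 kΩ (source resistance + R1).
Looking into X with the source shorted: R_th = R1'·R2/(R1'+R2) = 10.32 × 11.0/21.32 = 5.325 kΩ.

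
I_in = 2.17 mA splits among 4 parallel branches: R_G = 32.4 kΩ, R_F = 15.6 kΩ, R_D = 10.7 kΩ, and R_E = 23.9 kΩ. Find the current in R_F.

I ≈ 0.604 mA

Conductances: ΣG = 1/32.4 + 1/15.6 + 1/10.7 + 1/23.9 = 0.2303 (1/kΩ).
R_F takes the fraction G_k/ΣG = 0.06410/0.2303 = 0.2784, so I = 2.17 × 0.2784 = 0.6041 mA.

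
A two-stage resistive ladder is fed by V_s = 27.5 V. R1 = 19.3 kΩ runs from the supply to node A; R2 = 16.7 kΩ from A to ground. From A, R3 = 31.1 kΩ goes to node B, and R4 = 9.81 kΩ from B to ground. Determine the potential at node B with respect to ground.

Node A sees R2 in parallel with the series input of stage 2, R3 + R4 = 40.91 kΩ.
Effective lower resistance at A: R2 ‖ 40.91 = 11.86 kΩ.
V_A = 27.5 × 11.86/(19.3 + 11.86) = 10.47 V.
Then the unloaded second divider: V_B = V_A × R4/(R3+R4) = 10.47 × 0.2398 = 2.510 V.

V_B ≈ 2.51 V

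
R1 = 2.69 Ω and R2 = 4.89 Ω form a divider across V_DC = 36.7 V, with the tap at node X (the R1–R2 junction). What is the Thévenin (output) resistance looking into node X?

Zeroing V_DC shorts the top of R1 to ground, so R_th = R1 ‖ R2 = 1.735 Ω.

R_th ≈ 1.74 Ω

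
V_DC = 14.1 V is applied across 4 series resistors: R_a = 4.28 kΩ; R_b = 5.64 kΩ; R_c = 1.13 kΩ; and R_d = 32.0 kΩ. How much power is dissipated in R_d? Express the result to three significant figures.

Series current I = V_DC/ΣR = 14.1/43.05 = 0.3275 mA.
P(R_d) = I²·R_d = (0.3275)² × 32.0 = 3.433 mW.

P ≈ 3.43 mW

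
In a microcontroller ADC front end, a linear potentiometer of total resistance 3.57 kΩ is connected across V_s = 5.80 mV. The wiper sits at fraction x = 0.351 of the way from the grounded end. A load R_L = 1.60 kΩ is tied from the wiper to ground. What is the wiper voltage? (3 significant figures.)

Lower segment x·R_p = 1.253 kΩ; upper segment (1−x)·R_p = 2.317 kΩ.
R_L loads the lower segment: effective lower R = 0.7027 kΩ.
Then V_out = V_s · 0.7027/(2.317 + 0.7027) = 1.350 mV.

V_out ≈ 1.35 mV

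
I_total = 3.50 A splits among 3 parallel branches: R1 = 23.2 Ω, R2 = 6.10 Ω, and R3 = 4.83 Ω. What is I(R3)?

ΣG = 1/23.2 + 1/6.10 + 1/4.83 = 0.4141.
R3 takes the fraction G_k/ΣG = 0.2070/0.4141 = 0.5000, so I = 3.50 × 0.5000 = 1.750 A.

I ≈ 1.75 A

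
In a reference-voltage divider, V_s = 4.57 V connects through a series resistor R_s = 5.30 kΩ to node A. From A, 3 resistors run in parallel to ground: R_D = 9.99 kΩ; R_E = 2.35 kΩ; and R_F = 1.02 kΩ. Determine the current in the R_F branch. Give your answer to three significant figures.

Parallel bank: R_p = 1/(1/9.99 + 1/2.35 + 1/1.02) = 0.6640 kΩ.
V_A = 4.57 × 0.6640/5.964 = 0.5088 V.
Branch current I = V_A/R_F = 0.5088/1.02 = 0.4988 mA.
(Equivalently: I_total = 0.7663 mA, then current-divider fraction G_k/ΣG = 0.6510.)

I ≈ 0.499 mA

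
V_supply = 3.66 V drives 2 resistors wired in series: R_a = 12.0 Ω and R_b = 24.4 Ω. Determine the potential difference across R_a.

V ≈ 1.21 V

Series total: ΣR = 12.0 + 24.4 = 36.40 Ω.
V = V_supply · R/ΣR = 3.66 × 0.3297 = 1.207 V.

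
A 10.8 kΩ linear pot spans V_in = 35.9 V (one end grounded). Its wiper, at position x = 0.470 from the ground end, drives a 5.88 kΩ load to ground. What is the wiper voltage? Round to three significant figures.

V_out ≈ 11.6 V

Lower segment x·R_p = 5.076 kΩ; upper segment (1−x)·R_p = 5.724 kΩ.
(x·R_p) ‖ R_L = 2.724 kΩ.
Loaded-divider output: V_out = 35.9 × 0.3225 = 11.58 V.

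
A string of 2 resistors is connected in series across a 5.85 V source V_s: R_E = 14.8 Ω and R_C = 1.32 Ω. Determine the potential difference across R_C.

ΣR = 14.8 + 1.32 = 16.12 Ω.
V = V_s · R/ΣR = 5.85 × 0.08189 = 0.4790 V.

V ≈ 0.479 V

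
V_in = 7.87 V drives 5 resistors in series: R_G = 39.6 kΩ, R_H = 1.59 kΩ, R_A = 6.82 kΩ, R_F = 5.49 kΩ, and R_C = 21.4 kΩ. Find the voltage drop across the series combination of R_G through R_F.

ΣR = 39.6 + 1.59 + 6.82 + 5.49 + 21.4 = 74.90 kΩ.
R_{R_G..R_F} = 39.6 + 1.59 + 6.82 + 5.49 = 53.50 kΩ.
V = V_in · R/ΣR = 7.87 × 0.7143 = 5.621 V.

V ≈ 5.62 V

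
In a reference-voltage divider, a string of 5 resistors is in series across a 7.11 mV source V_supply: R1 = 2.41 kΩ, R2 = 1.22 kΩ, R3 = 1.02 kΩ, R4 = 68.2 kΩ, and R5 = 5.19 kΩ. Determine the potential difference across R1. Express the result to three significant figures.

ΣR = 2.41 + 1.22 + 1.02 + 68.2 + 5.19 = 78.04 kΩ.
V = V_supply · R/ΣR = 7.11 × 0.03088 = 0.2196 mV.

V ≈ 0.220 mV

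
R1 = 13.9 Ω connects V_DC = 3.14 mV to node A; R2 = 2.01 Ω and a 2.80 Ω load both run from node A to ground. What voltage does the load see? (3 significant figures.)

R2 ‖ R_L = (2.01 × 2.80)/(2.01 + 2.80) = 1.170 Ω.
Now apply the divider: V_out = 3.14 × 0.07764 = 0.2438 mV.

V_out ≈ 0.244 mV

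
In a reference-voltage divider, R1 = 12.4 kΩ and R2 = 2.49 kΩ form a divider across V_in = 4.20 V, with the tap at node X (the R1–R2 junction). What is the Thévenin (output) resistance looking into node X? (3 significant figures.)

R_th ≈ 2.07 kΩ

Zeroing V_in shorts the top of R1 to ground, so R_th = R1 ‖ R2 = 2.074 kΩ.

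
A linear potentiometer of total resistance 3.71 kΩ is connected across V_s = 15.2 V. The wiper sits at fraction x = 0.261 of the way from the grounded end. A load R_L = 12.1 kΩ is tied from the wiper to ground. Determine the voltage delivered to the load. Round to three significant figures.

The pot divides into 2.742 kΩ above the wiper and 0.9683 kΩ below.
R_L loads the lower segment: effective lower R = 0.8966 kΩ.
V_out = 15.2 × 0.8966/(2.742 + 0.8966) = 3.746 V.

V_out ≈ 3.75 V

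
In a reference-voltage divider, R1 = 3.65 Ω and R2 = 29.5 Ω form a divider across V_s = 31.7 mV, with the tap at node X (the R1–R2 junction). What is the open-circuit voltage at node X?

V_th ≈ 28.2 mV

With X open, the divider is unloaded: V_th = 31.7 × 29.5/33.15 = 28.21 mV.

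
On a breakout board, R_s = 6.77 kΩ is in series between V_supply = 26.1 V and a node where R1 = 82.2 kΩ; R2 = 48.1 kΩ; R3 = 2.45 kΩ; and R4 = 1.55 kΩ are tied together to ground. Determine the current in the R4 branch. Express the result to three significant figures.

I ≈ 2.02 mA

Combine the parallel branches: R_p = (1/82.2 + 1/48.1 + 1/2.45 + 1/1.55)⁻¹ = 0.9206 kΩ.
V_A = 26.1 × 0.9206/7.691 = 3.124 V.
I(R4) = V_A / R4 = 3.124/1.55 = 2.016 mA.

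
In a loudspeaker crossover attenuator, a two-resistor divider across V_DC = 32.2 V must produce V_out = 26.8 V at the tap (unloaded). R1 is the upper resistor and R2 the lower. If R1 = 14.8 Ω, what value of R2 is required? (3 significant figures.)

V_out/V_DC = R2/(R1+R2) = 0.8323.
R2 = R1 · 0.8323/(1 − 0.8323) = 73.45 Ω.

R2 ≈ 73.5 Ω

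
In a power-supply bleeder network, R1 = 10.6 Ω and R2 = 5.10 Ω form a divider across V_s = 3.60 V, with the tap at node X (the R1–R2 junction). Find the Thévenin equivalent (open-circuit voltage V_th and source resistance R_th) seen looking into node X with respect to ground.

V_th ≈ 1.17 V, R_th ≈ 3.44 Ω

With X open, the divider is unloaded: V_th = 3.60 × 5.10/15.70 = 1.169 V.
Zeroing V_s shorts the top of R1 to ground, so R_th = R1 ‖ R2 = 3.443 Ω.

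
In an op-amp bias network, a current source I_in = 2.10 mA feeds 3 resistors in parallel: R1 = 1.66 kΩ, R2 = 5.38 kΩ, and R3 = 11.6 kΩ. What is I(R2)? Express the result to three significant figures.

Total conductance ΣG = 1/1.66 + 1/5.38 + 1/11.6 = 0.8745 (units of 1/kΩ).
By the current-divider rule, I = I_in · G_k/ΣG = 2.10 × 0.2126 = 0.4464 mA.

I ≈ 0.446 mA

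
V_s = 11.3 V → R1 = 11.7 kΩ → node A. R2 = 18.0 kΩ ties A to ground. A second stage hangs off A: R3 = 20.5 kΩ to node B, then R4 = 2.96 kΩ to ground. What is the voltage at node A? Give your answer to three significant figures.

The second stage (R3 + R4 = 23.46 kΩ) loads node A in parallel with R2.
Effective lower resistance at A: R2 ‖ 23.46 = 10.19 kΩ.
So V_A = 11.3 × 0.4654 = 5.259 V.

V_A ≈ 5.26 V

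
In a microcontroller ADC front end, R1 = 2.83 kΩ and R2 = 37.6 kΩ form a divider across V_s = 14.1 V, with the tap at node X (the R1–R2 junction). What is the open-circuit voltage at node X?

V_th ≈ 13.1 V

With X open, the divider is unloaded: V_th = 14.1 × 37.6/40.43 = 13.11 V.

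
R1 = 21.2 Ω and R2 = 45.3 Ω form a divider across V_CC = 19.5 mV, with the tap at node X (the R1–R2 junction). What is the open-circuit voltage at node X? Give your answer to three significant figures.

V_th is the unloaded tap voltage: V_CC · R2/(R1+R2) = 19.5 × 0.6812 = 13.28 mV.

V_th ≈ 13.3 mV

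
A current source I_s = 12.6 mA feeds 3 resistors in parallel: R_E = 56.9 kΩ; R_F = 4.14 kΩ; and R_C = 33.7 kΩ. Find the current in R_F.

I ≈ 10.5 mA

Total conductance ΣG = 1/56.9 + 1/4.14 + 1/33.7 = 0.2888 (units of 1/kΩ).
R_F takes the fraction G_k/ΣG = 0.2415/0.2888 = 0.8364, so I = 12.6 × 0.8364 = 10.54 mA.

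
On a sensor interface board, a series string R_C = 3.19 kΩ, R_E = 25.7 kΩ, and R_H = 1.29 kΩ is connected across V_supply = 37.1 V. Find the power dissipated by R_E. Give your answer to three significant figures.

Series current I = V_supply/ΣR = 37.1/30.18 = 1.229 mA.
P = I²R = 1.511 × 25.7 = 38.84 mW.

P ≈ 38.8 mW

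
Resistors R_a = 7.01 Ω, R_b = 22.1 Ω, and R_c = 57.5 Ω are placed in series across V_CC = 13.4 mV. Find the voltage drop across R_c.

Total series resistance ΣR = 7.01 + 22.1 + 57.5 = 86.61 Ω.
V = V_CC · R/ΣR = 13.4 × 0.6639 = 8.896 mV.

V ≈ 8.90 mV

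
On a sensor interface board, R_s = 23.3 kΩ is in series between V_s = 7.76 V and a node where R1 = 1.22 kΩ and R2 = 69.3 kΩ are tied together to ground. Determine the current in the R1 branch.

Combine the parallel branches: R_p = (1/1.22 + 1/69.3)⁻¹ = 1.199 kΩ.
V_A = 7.76 × 1.199/24.50 = 0.3797 V.
Branch current I = V_A/R1 = 0.3797/1.22 = 0.3113 mA.
(Equivalently: I_total = 0.3167 mA, then current-divider fraction G_k/ΣG = 0.9827.)

I ≈ 0.311 mA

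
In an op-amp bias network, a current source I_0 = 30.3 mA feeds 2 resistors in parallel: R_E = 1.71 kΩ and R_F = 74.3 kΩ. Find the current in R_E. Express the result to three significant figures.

With just two branches, the current splits inversely with resistance.
I(R_E) = 30.3 × 74.3/(1.71 + 74.3) = 30.3 × 0.9775 = 29.62 mA.

I ≈ 29.6 mA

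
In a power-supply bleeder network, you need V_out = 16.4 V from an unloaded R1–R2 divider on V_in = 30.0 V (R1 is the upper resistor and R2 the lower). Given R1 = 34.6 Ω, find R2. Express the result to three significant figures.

Required fraction k = V_out/V_in = 0.5467.
Rearranging, R2 = R1·k/(1−k) = 34.6 × 1.206 = 41.72 Ω.

R2 ≈ 41.7 Ω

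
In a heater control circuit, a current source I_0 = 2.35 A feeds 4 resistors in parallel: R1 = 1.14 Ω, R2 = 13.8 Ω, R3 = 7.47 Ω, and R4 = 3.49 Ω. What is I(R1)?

Conductances: ΣG = 1/1.14 + 1/13.8 + 1/7.47 + 1/3.49 = 1.370 (1/Ω).
By the current-divider rule, I = I_0 · G_k/ΣG = 2.35 × 0.6403 = 1.505 A.

I ≈ 1.50 A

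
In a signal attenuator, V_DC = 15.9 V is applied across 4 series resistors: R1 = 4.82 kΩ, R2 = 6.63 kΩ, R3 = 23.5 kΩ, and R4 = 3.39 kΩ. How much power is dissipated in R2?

P ≈ 1.14 mW

ΣR = 38.34 kΩ → I = 15.9/38.34 = 0.4147 mA.
P = I²R = 0.1720 × 6.63 = 1.140 mW.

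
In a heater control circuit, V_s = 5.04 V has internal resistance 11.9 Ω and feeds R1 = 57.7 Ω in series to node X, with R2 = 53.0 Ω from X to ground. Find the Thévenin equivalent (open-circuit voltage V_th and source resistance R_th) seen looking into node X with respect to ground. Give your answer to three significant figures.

V_th ≈ 2.18 V, R_th ≈ 30.1 Ω

R1' = 11.9 + 57.7 = 69.60 Ω (source resistance + R1).
With X open, the divider is unloaded: V_th = 5.04 × 53.0/122.6 = 2.179 V.
With V_s suppressed (replaced by a short), R_th = R1' ‖ R2 = (69.60 × 53.0)/(69.60 + 53.0) = 30.09 Ω.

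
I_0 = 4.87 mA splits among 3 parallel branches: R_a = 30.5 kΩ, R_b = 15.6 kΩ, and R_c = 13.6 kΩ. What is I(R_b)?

I ≈ 1.83 mA

Conductances: ΣG = 1/30.5 + 1/15.6 + 1/13.6 = 0.1704 (1/kΩ).
R_b takes the fraction G_k/ΣG = 0.06410/0.1704 = 0.3761, so I = 4.87 × 0.3761 = 1.832 mA.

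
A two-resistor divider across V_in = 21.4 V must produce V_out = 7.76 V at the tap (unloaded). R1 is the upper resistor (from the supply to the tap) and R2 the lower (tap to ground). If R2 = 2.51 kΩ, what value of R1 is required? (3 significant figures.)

R1 ≈ 4.41 kΩ

Required fraction k = V_out/V_in = 0.3626.
So R1 = R2 · (V_in/V_out − 1) = 2.51 × (21.4/7.76 − 1) = 2.51 × 1.758 = 4.412 kΩ.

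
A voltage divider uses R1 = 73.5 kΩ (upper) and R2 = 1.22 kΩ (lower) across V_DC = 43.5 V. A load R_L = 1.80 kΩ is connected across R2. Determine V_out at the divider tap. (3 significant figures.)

V_out ≈ 0.426 V

First combine the lower leg with the load: R2 ‖ R_L = 0.7272 kΩ.
Voltage divider with the loaded lower leg: V_out = 43.5 × 0.7272/(73.5 + 0.7272) = 43.5 × 0.009796 = 0.4261 V.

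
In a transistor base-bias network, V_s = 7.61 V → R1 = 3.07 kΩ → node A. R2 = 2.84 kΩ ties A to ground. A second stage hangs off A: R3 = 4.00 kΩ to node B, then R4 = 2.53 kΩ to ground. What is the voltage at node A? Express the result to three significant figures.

V_A ≈ 2.98 V

Looking into the second stage from A: R3 + R4 = 6.530 kΩ appears in parallel with R2.
Effective lower resistance at A: R2 ‖ 6.530 = 1.979 kΩ.
First divider: V_A = V_s · 1.979/(3.07 + 1.979) = 2.983 V.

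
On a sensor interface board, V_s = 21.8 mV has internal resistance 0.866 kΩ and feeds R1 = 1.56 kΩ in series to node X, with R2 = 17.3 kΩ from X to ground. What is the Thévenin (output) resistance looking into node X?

R_th ≈ 2.13 kΩ

R1' = 0.866 + 1.56 = 2.426 kΩ (source resistance + R1).
With V_s suppressed (replaced by a short), R_th = R1' ‖ R2 = (2.426 × 17.3)/(2.426 + 17.3) = 2.128 kΩ.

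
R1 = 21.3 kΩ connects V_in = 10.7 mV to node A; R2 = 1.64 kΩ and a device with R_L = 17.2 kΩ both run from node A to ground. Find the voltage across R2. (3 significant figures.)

R2 ‖ R_L = (1.64 × 17.2)/(1.64 + 17.2) = 1.497 kΩ.
Voltage divider with the loaded lower leg: V_out = 10.7 × 1.497/(21.3 + 1.497) = 10.7 × 0.06568 = 0.7027 mV.

V_out ≈ 0.703 mV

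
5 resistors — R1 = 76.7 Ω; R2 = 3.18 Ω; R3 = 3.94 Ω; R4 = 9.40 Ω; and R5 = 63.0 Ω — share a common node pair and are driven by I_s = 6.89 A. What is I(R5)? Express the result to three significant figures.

Total conductance ΣG = 1/76.7 + 1/3.18 + 1/3.94 + 1/9.40 + 1/63.0 = 0.7036 (units of 1/Ω).
By the current-divider rule, I = I_s · G_k/ΣG = 6.89 × 0.02256 = 0.1554 A.

I ≈ 0.155 A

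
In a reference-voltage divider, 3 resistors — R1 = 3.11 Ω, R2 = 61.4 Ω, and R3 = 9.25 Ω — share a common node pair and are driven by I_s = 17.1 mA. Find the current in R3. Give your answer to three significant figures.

Total conductance ΣG = 1/3.11 + 1/61.4 + 1/9.25 = 0.4459 (units of 1/Ω).
By the current-divider rule, I = I_s · G_k/ΣG = 17.1 × 0.2424 = 4.146 mA.

I ≈ 4.15 mA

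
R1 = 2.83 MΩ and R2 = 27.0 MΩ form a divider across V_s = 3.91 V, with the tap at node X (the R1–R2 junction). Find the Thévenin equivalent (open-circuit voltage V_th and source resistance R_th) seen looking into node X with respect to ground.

V_th is the unloaded tap voltage: V_s · R2/(R1+R2) = 3.91 × 0.9051 = 3.539 V.
Looking into X with the source shorted: R_th = R1·R2/(R1+R2) = 2.830 × 27.0/29.83 = 2.562 MΩ.

V_th ≈ 3.54 V, R_th ≈ 2.56 MΩ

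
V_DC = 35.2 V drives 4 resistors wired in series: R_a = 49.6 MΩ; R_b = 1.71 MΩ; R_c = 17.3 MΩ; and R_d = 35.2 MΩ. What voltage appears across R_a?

ΣR = 49.6 + 1.71 + 17.3 + 35.2 = 103.8 MΩ.
By the voltage-divider rule, V = 35.2 × 49.60/103.8 = 16.82 V.

V ≈ 16.8 V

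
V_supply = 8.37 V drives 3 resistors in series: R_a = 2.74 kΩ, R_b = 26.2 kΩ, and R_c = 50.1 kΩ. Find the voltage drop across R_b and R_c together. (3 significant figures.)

V ≈ 8.08 V

Total series resistance ΣR = 2.74 + 26.2 + 50.1 = 79.04 kΩ.
R_{R_b..R_c} = 26.2 + 50.1 = 76.30 kΩ.
V = V_supply · R/ΣR = 8.37 × 0.9653 = 8.080 V.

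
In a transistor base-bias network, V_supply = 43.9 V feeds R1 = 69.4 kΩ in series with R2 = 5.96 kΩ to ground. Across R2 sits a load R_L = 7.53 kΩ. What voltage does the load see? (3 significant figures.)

V_out ≈ 2.01 V

The load sits in parallel with R2, giving an effective lower resistance R2' = R2·R_L/(R2+R_L) = 3.327 kΩ.
Now apply the divider: V_out = 43.9 × 0.04574 = 2.008 V.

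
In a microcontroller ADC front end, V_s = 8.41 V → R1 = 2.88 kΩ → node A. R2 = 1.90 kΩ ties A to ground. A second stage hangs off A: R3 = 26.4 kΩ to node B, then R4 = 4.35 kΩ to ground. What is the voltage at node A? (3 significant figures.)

V_A ≈ 3.22 V

The second stage (R3 + R4 = 30.75 kΩ) loads node A in parallel with R2.
Effective lower resistance at A: R2 ‖ 30.75 = 1.789 kΩ.
First divider: V_A = V_s · 1.789/(2.88 + 1.789) = 3.223 V.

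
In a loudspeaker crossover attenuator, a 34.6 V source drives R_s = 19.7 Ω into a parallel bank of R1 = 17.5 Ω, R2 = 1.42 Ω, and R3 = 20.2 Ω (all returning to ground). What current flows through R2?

I ≈ 1.44 A

Combine the parallel branches: R_p = (1/17.5 + 1/1.42 + 1/20.2)⁻¹ = 1.233 Ω.
V_A by voltage divider: V_A = 34.6 × 1.233/(19.7 + 1.233) = 2.038 V.
I(R2) = V_A / R2 = 2.038/1.42 = 1.435 A.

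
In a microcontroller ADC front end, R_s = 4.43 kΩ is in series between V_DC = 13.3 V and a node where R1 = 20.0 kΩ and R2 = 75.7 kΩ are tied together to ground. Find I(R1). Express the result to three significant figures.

Equivalent of the parallel group: R_p = 15.82 kΩ.
Node voltage V_A = V_DC · R_p/(R_s + R_p) = 13.3 × 0.7812 = 10.39 V.
Branch current I = V_A/R1 = 10.39/20.0 = 0.5195 mA.

I ≈ 0.520 mA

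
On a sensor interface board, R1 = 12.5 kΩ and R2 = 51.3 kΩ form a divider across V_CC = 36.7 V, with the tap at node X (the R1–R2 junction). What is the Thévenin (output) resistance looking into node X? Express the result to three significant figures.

Zeroing V_CC shorts the top of R1 to ground, so R_th = R1 ‖ R2 = 10.05 kΩ.

R_th ≈ 10.1 kΩ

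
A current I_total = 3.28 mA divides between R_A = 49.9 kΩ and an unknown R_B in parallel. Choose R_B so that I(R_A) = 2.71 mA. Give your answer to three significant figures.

R_B ≈ 237 kΩ

In a two-way split, I_A/I_total = R_B/(R_A + R_B).
2.71/3.28 = R_B/(R_A + R_B) → R_B = R_A · (0.8262)/(1 − 0.8262) = 49.9 × 4.754 = 237.2 kΩ.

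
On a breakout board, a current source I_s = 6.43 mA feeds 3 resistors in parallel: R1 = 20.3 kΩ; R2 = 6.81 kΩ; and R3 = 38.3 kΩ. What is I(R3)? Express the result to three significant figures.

I ≈ 0.756 mA

ΣG = 1/20.3 + 1/6.81 + 1/38.3 = 0.2222.
By the current-divider rule, I = I_s · G_k/ΣG = 6.43 × 0.1175 = 0.7555 mA.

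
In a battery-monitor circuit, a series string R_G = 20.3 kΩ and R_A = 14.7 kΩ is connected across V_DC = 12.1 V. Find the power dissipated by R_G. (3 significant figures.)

P ≈ 2.43 mW

Series current I = V_DC/ΣR = 12.1/35.00 = 0.3457 mA.
P(R_G) = I²·R_G = (0.3457)² × 20.3 = 2.426 mW.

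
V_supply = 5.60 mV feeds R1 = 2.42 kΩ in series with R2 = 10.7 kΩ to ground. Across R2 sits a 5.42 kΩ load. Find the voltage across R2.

V_out ≈ 3.35 mV

The load sits in parallel with R2, giving an effective lower resistance R2' = R2·R_L/(R2+R_L) = 3.598 kΩ.
Now apply the divider: V_out = 5.60 × 0.5978 = 3.348 mV.
(Unloaded it would be 4.57 mV; the load pulls it down.)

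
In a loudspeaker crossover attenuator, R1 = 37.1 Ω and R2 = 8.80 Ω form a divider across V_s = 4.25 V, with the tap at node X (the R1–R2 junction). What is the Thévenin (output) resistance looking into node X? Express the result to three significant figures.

R_th ≈ 7.11 Ω

Zeroing V_s shorts the top of R1 to ground, so R_th = R1 ‖ R2 = 7.113 Ω.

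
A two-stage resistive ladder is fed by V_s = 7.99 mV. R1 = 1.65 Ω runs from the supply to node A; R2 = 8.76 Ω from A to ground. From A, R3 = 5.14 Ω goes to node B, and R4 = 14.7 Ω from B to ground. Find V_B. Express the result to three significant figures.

Looking into the second stage from A: R3 + R4 = 19.84 Ω appears in parallel with R2.
Effective lower resistance at A: R2 ‖ 19.84 = 6.077 Ω.
V_A = 7.99 × 6.077/(1.65 + 6.077) = 6.284 mV.
Stage 2 is unloaded, so V_B = V_A · R4/(R3+R4) = 6.284 × 14.7/19.84 = 4.656 mV.

V_B ≈ 4.66 mV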